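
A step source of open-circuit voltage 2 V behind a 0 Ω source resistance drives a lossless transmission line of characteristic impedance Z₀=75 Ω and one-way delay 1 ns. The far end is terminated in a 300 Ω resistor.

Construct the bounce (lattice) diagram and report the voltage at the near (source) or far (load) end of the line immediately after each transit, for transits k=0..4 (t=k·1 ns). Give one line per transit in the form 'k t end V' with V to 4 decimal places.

0 0 source 2.0000
1 1 load 3.2000
2 2 source 2.0000
3 3 load 1.2800
4 4 source 2.0000

Γ_L=0.600000, Γ_S=-1.000000; launch V₁=2·75/75=2.000000
k=0 src: V=2.0000
k=1 load: inc=2.000000, refl=2.000000·0.600000=1.2000; V=0.000000+2.000000+1.200000=3.2000
k=2 src: inc=1.200000, refl=1.200000·-1.000000=-1.2000; V=2.000000+1.200000+-1.200000=2.0000
k=3 load: inc=-1.200000, refl=-1.200000·0.600000=-0.7200; V=3.200000+-1.200000+-0.720000=1.2800
k=4 src: inc=-0.720000, refl=-0.720000·-1.000000=0.7200; V=2.000000+-0.720000+0.720000=2.0000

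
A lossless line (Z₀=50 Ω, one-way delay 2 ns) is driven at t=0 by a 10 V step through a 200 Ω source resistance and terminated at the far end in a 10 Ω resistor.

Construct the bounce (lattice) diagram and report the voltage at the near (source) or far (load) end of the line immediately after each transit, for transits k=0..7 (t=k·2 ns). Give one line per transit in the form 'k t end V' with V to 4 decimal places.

Γ_L=-0.666667, Γ_S=0.600000; launch V₁=10·50/250=2.000000
k=0 src: V=2.0000
k=1 load: inc=2.000000, refl=2.000000·-0.666667=-1.3333; V=0.000000+2.000000+-1.333333=0.6667
k=2 src: inc=-1.333333, refl=-1.333333·0.600000=-0.8000; V=2.000000+-1.333333+-0.800000=-0.1333
k=3 load: inc=-0.800000, refl=-0.800000·-0.666667=0.5333; V=0.666667+-0.800000+0.533333=0.4000
k=4 src: inc=0.533333, refl=0.533333·0.600000=0.3200; V=-0.133333+0.533333+0.320000=0.7200
k=5 load: inc=0.320000, refl=0.320000·-0.666667=-0.2133; V=0.400000+0.320000+-0.213333=0.5067
k=6 src: inc=-0.213333, refl=-0.213333·0.600000=-0.1280; V=0.720000+-0.213333+-0.128000=0.3787
k=7 load: inc=-0.128000, refl=-0.128000·-0.666667=0.0853; V=0.506667+-0.128000+0.085333=0.4640

0 0 source 2.0000
1 2 load 0.6667
2 4 source -0.1333
3 6 load 0.4000
4 8 source 0.7200
5 10 load 0.5067
6 12 source 0.3787
7 14 load 0.4640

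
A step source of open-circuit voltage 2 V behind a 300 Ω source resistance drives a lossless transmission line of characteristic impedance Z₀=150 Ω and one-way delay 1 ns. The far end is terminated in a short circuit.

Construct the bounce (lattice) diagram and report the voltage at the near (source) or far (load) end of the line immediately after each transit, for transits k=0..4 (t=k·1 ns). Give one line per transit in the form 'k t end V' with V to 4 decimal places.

Γ_L=-1.000000, Γ_S=0.333333; launch V₁=2·150/450=0.666667
k=0 src: V=0.6667
k=1 load: inc=0.666667, refl=0.666667·-1.000000=-0.6667; V=0.000000+0.666667+-0.666667=0.0000
k=2 src: inc=-0.666667, refl=-0.666667·0.333333=-0.2222; V=0.666667+-0.666667+-0.222222=-0.2222
k=3 load: inc=-0.222222, refl=-0.222222·-1.000000=0.2222; V=0.000000+-0.222222+0.222222=0.0000
k=4 src: inc=0.222222, refl=0.222222·0.333333=0.0741; V=-0.222222+0.222222+0.074074=0.0741

0 0 source 0.6667
1 1 load 0.0000
2 2 source -0.2222
3 3 load 0.0000
4 4 source 0.0741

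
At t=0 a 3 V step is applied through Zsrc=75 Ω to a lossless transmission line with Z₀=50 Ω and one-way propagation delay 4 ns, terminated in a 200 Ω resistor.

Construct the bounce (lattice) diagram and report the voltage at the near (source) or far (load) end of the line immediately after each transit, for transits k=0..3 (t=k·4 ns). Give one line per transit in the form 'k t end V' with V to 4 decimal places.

0 0 source 1.2000
1 4 load 1.9200
2 8 source 2.0640
3 12 load 2.1504

Γ_L=0.600000, Γ_S=0.200000; launch V₁=3·50/125=1.200000
k=0 src: V=1.2000
k=1 load: inc=1.200000, refl=1.200000·0.600000=0.7200; V=0.000000+1.200000+0.720000=1.9200
k=2 src: inc=0.720000, refl=0.720000·0.200000=0.1440; V=1.200000+0.720000+0.144000=2.0640
k=3 load: inc=0.144000, refl=0.144000·0.600000=0.0864; V=1.920000+0.144000+0.086400=2.1504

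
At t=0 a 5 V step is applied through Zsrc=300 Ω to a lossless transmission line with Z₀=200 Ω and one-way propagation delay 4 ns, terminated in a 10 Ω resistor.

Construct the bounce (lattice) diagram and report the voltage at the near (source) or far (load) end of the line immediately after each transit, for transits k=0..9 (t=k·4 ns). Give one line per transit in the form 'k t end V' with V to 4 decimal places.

Γ_L=-0.904762, Γ_S=0.200000; launch V₁=5·200/500=2.000000
k=0 src: V=2.0000
k=1 load: inc=2.000000, refl=2.000000·-0.904762=-1.8095; V=0.000000+2.000000+-1.809524=0.1905
k=2 src: inc=-1.809524, refl=-1.809524·0.200000=-0.3619; V=2.000000+-1.809524+-0.361905=-0.1714
k=3 load: inc=-0.361905, refl=-0.361905·-0.904762=0.3274; V=0.190476+-0.361905+0.327438=0.1560
k=4 src: inc=0.327438, refl=0.327438·0.200000=0.0655; V=-0.171429+0.327438+0.065488=0.2215
k=5 load: inc=0.065488, refl=0.065488·-0.904762=-0.0593; V=0.156009+0.065488+-0.059251=0.1622
k=6 src: inc=-0.059251, refl=-0.059251·0.200000=-0.0119; V=0.221497+-0.059251+-0.011850=0.1504
k=7 load: inc=-0.011850, refl=-0.011850·-0.904762=0.0107; V=0.162246+-0.011850+0.010722=0.1611
k=8 src: inc=0.010722, refl=0.010722·0.200000=0.0021; V=0.150396+0.010722+0.002144=0.1633
k=9 load: inc=0.002144, refl=0.002144·-0.904762=-0.0019; V=0.161117+0.002144+-0.001940=0.1613

0 0 source 2.0000
1 4 load 0.1905
2 8 source -0.1714
3 12 load 0.1560
4 16 source 0.2215
5 20 load 0.1622
6 24 source 0.1504
7 28 load 0.1611
8 32 source 0.1633
9 36 load 0.1613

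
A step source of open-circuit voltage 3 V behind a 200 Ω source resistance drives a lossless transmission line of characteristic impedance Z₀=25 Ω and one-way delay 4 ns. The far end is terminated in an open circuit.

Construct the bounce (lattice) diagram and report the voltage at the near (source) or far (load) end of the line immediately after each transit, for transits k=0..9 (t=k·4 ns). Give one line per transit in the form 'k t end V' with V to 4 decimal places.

Γ_L=1.000000, Γ_S=0.777778; launch V₁=3·25/225=0.333333
k=0 src: V=0.3333
k=1 load: inc=0.333333, refl=0.333333·1.000000=0.3333; V=0.000000+0.333333+0.333333=0.6667
k=2 src: inc=0.333333, refl=0.333333·0.777778=0.2593; V=0.333333+0.333333+0.259259=0.9259
k=3 load: inc=0.259259, refl=0.259259·1.000000=0.2593; V=0.666667+0.259259+0.259259=1.1852
k=4 src: inc=0.259259, refl=0.259259·0.777778=0.2016; V=0.925926+0.259259+0.201646=1.3868
k=5 load: inc=0.201646, refl=0.201646·1.000000=0.2016; V=1.185185+0.201646+0.201646=1.5885
k=6 src: inc=0.201646, refl=0.201646·0.777778=0.1568; V=1.386831+0.201646+0.156836=1.7453
k=7 load: inc=0.156836, refl=0.156836·1.000000=0.1568; V=1.588477+0.156836+0.156836=1.9021
k=8 src: inc=0.156836, refl=0.156836·0.777778=0.1220; V=1.745313+0.156836+0.121983=2.0241
k=9 load: inc=0.121983, refl=0.121983·1.000000=0.1220; V=1.902149+0.121983+0.121983=2.1461

0 0 source 0.3333
1 4 load 0.6667
2 8 source 0.9259
3 12 load 1.1852
4 16 source 1.3868
5 20 load 1.5885
6 24 source 1.7453
7 28 load 1.9021
8 32 source 2.0241
9 36 load 2.1461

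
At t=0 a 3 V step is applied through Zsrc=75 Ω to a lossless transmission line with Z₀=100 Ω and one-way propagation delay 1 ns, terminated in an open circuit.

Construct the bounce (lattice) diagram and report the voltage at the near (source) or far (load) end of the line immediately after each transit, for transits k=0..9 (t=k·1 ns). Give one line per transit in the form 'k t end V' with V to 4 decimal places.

Γ_L=1.000000, Γ_S=-0.142857; launch V₁=3·100/175=1.714286
k=0 src: V=1.7143
k=1 load: inc=1.714286, refl=1.714286·1.000000=1.7143; V=0.000000+1.714286+1.714286=3.4286
k=2 src: inc=1.714286, refl=1.714286·-0.142857=-0.2449; V=1.714286+1.714286+-0.244898=3.1837
k=3 load: inc=-0.244898, refl=-0.244898·1.000000=-0.2449; V=3.428571+-0.244898+-0.244898=2.9388
k=4 src: inc=-0.244898, refl=-0.244898·-0.142857=0.0350; V=3.183673+-0.244898+0.034985=2.9738
k=5 load: inc=0.034985, refl=0.034985·1.000000=0.0350; V=2.938776+0.034985+0.034985=3.0087
k=6 src: inc=0.034985, refl=0.034985·-0.142857=-0.0050; V=2.973761+0.034985+-0.004998=3.0037
k=7 load: inc=-0.004998, refl=-0.004998·1.000000=-0.0050; V=3.008746+-0.004998+-0.004998=2.9988
k=8 src: inc=-0.004998, refl=-0.004998·-0.142857=0.0007; V=3.003748+-0.004998+0.000714=2.9995
k=9 load: inc=0.000714, refl=0.000714·1.000000=0.0007; V=2.998751+0.000714+0.000714=3.0002

0 0 source 1.7143
1 1 load 3.4286
2 2 source 3.1837
3 3 load 2.9388
4 4 source 2.9738
5 5 load 3.0087
6 6 source 3.0037
7 7 load 2.9988
8 8 source 2.9995
9 9 load 3.0002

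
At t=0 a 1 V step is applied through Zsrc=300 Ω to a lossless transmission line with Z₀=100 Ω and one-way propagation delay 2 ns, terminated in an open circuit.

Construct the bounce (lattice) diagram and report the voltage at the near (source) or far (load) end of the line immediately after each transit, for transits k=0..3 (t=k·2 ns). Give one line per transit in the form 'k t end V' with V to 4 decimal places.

Γ_L=1.000000, Γ_S=0.500000; launch V₁=1·100/400=0.250000
k=0 src: V=0.2500
k=1 load: inc=0.250000, refl=0.250000·1.000000=0.2500; V=0.000000+0.250000+0.250000=0.5000
k=2 src: inc=0.250000, refl=0.250000·0.500000=0.1250; V=0.250000+0.250000+0.125000=0.6250
k=3 load: inc=0.125000, refl=0.125000·1.000000=0.1250; V=0.500000+0.125000+0.125000=0.7500

0 0 source 0.2500
1 2 load 0.5000
2 4 source 0.6250
3 6 load 0.7500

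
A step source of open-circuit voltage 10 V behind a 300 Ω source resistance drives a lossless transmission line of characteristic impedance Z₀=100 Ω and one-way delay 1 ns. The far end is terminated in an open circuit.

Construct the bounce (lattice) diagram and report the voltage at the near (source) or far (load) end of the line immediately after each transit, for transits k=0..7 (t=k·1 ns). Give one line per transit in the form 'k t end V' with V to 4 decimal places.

0 0 source 2.5000
1 1 load 5.0000
2 2 source 6.2500
3 3 load 7.5000
4 4 source 8.1250
5 5 load 8.7500
6 6 source 9.0625
7 7 load 9.3750

Γ_L=1.000000, Γ_S=0.500000; launch V₁=10·100/400=2.500000
k=0 src: V=2.5000
k=1 load: inc=2.500000, refl=2.500000·1.000000=2.5000; V=0.000000+2.500000+2.500000=5.0000
k=2 src: inc=2.500000, refl=2.500000·0.500000=1.2500; V=2.500000+2.500000+1.250000=6.2500
k=3 load: inc=1.250000, refl=1.250000·1.000000=1.2500; V=5.000000+1.250000+1.250000=7.5000
k=4 src: inc=1.250000, refl=1.250000·0.500000=0.6250; V=6.250000+1.250000+0.625000=8.1250
k=5 load: inc=0.625000, refl=0.625000·1.000000=0.6250; V=7.500000+0.625000+0.625000=8.7500
k=6 src: inc=0.625000, refl=0.625000·0.500000=0.3125; V=8.125000+0.625000+0.312500=9.0625
k=7 load: inc=0.312500, refl=0.312500·1.000000=0.3125; V=8.750000+0.312500+0.312500=9.3750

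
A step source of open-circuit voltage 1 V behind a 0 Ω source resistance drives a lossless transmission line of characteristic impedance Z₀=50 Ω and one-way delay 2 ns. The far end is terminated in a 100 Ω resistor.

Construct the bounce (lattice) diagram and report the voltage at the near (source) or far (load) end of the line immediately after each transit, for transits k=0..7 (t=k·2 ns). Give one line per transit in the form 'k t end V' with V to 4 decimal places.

0 0 source 1.0000
1 2 load 1.3333
2 4 source 1.0000
3 6 load 0.8889
4 8 source 1.0000
5 10 load 1.0370
6 12 source 1.0000
7 14 load 0.9877

Γ_L=0.333333, Γ_S=-1.000000; launch V₁=1·50/50=1.000000
k=0 src: V=1.0000
k=1 load: inc=1.000000, refl=1.000000·0.333333=0.3333; V=0.000000+1.000000+0.333333=1.3333
k=2 src: inc=0.333333, refl=0.333333·-1.000000=-0.3333; V=1.000000+0.333333+-0.333333=1.0000
k=3 load: inc=-0.333333, refl=-0.333333·0.333333=-0.1111; V=1.333333+-0.333333+-0.111111=0.8889
k=4 src: inc=-0.111111, refl=-0.111111·-1.000000=0.1111; V=1.000000+-0.111111+0.111111=1.0000
k=5 load: inc=0.111111, refl=0.111111·0.333333=0.0370; V=0.888889+0.111111+0.037037=1.0370
k=6 src: inc=0.037037, refl=0.037037·-1.000000=-0.0370; V=1.000000+0.037037+-0.037037=1.0000
k=7 load: inc=-0.037037, refl=-0.037037·0.333333=-0.0123; V=1.037037+-0.037037+-0.012346=0.9877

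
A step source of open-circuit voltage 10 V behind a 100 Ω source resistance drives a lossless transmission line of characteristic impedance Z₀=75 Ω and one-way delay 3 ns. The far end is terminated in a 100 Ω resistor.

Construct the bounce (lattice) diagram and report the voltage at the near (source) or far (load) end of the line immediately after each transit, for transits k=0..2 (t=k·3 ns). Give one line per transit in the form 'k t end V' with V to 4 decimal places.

0 0 source 4.2857
1 3 load 4.8980
2 6 source 4.9854

Γ_L=0.142857, Γ_S=0.142857; launch V₁=10·75/175=4.285714
k=0 src: V=4.2857
k=1 load: inc=4.285714, refl=4.285714·0.142857=0.6122; V=0.000000+4.285714+0.612245=4.8980
k=2 src: inc=0.612245, refl=0.612245·0.142857=0.0875; V=4.285714+0.612245+0.087464=4.9854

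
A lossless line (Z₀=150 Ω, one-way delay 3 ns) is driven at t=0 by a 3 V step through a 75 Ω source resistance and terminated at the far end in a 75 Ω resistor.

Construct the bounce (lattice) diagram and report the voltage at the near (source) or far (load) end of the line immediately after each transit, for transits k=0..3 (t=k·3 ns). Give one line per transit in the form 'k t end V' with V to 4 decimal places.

Γ_L=-0.333333, Γ_S=-0.333333; launch V₁=3·150/225=2.000000
k=0 src: V=2.0000
k=1 load: inc=2.000000, refl=2.000000·-0.333333=-0.6667; V=0.000000+2.000000+-0.666667=1.3333
k=2 src: inc=-0.666667, refl=-0.666667·-0.333333=0.2222; V=2.000000+-0.666667+0.222222=1.5556
k=3 load: inc=0.222222, refl=0.222222·-0.333333=-0.0741; V=1.333333+0.222222+-0.074074=1.4815

0 0 source 2.0000
1 3 load 1.3333
2 6 source 1.5556
3 9 load 1.4815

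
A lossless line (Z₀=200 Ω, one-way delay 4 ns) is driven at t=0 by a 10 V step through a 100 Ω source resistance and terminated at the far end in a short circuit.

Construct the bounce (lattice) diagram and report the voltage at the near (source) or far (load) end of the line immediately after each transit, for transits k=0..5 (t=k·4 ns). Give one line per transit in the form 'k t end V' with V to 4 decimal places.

0 0 source 6.6667
1 4 load 0.0000
2 8 source 2.2222
3 12 load 0.0000
4 16 source 0.7407
5 20 load 0.0000

Γ_L=-1.000000, Γ_S=-0.333333; launch V₁=10·200/300=6.666667
k=0 src: V=6.6667
k=1 load: inc=6.666667, refl=6.666667·-1.000000=-6.6667; V=0.000000+6.666667+-6.666667=0.0000
k=2 src: inc=-6.666667, refl=-6.666667·-0.333333=2.2222; V=6.666667+-6.666667+2.222222=2.2222
k=3 load: inc=2.222222, refl=2.222222·-1.000000=-2.2222; V=0.000000+2.222222+-2.222222=0.0000
k=4 src: inc=-2.222222, refl=-2.222222·-0.333333=0.7407; V=2.222222+-2.222222+0.740741=0.7407
k=5 load: inc=0.740741, refl=0.740741·-1.000000=-0.7407; V=0.000000+0.740741+-0.740741=0.0000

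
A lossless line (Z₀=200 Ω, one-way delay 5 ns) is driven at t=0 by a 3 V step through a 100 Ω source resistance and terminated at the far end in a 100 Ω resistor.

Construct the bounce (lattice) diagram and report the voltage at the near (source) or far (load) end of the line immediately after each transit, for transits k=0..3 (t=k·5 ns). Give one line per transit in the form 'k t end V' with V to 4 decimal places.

0 0 source 2.0000
1 5 load 1.3333
2 10 source 1.5556
3 15 load 1.4815

Γ_L=-0.333333, Γ_S=-0.333333; launch V₁=3·200/300=2.000000
k=0 src: V=2.0000
k=1 load: inc=2.000000, refl=2.000000·-0.333333=-0.6667; V=0.000000+2.000000+-0.666667=1.3333
k=2 src: inc=-0.666667, refl=-0.666667·-0.333333=0.2222; V=2.000000+-0.666667+0.222222=1.5556
k=3 load: inc=0.222222, refl=0.222222·-0.333333=-0.0741; V=1.333333+0.222222+-0.074074=1.4815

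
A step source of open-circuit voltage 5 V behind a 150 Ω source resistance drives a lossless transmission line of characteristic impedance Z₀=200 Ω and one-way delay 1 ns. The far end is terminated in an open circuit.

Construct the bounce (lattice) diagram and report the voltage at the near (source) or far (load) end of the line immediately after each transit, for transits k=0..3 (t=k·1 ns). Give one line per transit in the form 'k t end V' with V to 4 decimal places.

0 0 source 2.8571
1 1 load 5.7143
2 2 source 5.3061
3 3 load 4.8980

Γ_L=1.000000, Γ_S=-0.142857; launch V₁=5·200/350=2.857143
k=0 src: V=2.8571
k=1 load: inc=2.857143, refl=2.857143·1.000000=2.8571; V=0.000000+2.857143+2.857143=5.7143
k=2 src: inc=2.857143, refl=2.857143·-0.142857=-0.4082; V=2.857143+2.857143+-0.408163=5.3061
k=3 load: inc=-0.408163, refl=-0.408163·1.000000=-0.4082; V=5.714286+-0.408163+-0.408163=4.8980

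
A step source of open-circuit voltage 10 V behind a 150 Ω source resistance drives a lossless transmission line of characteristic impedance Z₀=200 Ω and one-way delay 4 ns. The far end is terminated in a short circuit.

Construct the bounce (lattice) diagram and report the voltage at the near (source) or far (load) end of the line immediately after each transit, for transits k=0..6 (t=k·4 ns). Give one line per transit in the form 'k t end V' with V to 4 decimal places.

Γ_L=-1.000000, Γ_S=-0.142857; launch V₁=10·200/350=5.714286
k=0 src: V=5.7143
k=1 load: inc=5.714286, refl=5.714286·-1.000000=-5.7143; V=0.000000+5.714286+-5.714286=0.0000
k=2 src: inc=-5.714286, refl=-5.714286·-0.142857=0.8163; V=5.714286+-5.714286+0.816327=0.8163
k=3 load: inc=0.816327, refl=0.816327·-1.000000=-0.8163; V=0.000000+0.816327+-0.816327=0.0000
k=4 src: inc=-0.816327, refl=-0.816327·-0.142857=0.1166; V=0.816327+-0.816327+0.116618=0.1166
k=5 load: inc=0.116618, refl=0.116618·-1.000000=-0.1166; V=0.000000+0.116618+-0.116618=0.0000
k=6 src: inc=-0.116618, refl=-0.116618·-0.142857=0.0167; V=0.116618+-0.116618+0.016660=0.0167

0 0 source 5.7143
1 4 load 0.0000
2 8 source 0.8163
3 12 load 0.0000
4 16 source 0.1166
5 20 load 0.0000
6 24 source 0.0167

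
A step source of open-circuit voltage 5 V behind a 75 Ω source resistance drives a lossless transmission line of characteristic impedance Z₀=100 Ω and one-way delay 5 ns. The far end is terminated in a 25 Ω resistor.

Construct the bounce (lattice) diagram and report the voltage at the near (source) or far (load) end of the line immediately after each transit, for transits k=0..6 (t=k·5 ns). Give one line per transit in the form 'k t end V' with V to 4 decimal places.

0 0 source 2.8571
1 5 load 1.1429
2 10 source 1.3878
3 15 load 1.2408
4 20 source 1.2618
5 25 load 1.2492
6 30 source 1.2510

Γ_L=-0.600000, Γ_S=-0.142857; launch V₁=5·100/175=2.857143
k=0 src: V=2.8571
k=1 load: inc=2.857143, refl=2.857143·-0.600000=-1.7143; V=0.000000+2.857143+-1.714286=1.1429
k=2 src: inc=-1.714286, refl=-1.714286·-0.142857=0.2449; V=2.857143+-1.714286+0.244898=1.3878
k=3 load: inc=0.244898, refl=0.244898·-0.600000=-0.1469; V=1.142857+0.244898+-0.146939=1.2408
k=4 src: inc=-0.146939, refl=-0.146939·-0.142857=0.0210; V=1.387755+-0.146939+0.020991=1.2618
k=5 load: inc=0.020991, refl=0.020991·-0.600000=-0.0126; V=1.240816+0.020991+-0.012595=1.2492
k=6 src: inc=-0.012595, refl=-0.012595·-0.142857=0.0018; V=1.261808+-0.012595+0.001799=1.2510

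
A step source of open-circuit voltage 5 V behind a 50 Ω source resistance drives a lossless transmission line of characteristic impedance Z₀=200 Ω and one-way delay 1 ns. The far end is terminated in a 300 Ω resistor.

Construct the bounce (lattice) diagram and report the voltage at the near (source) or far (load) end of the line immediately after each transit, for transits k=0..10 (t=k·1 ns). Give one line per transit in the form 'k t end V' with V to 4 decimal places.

0 0 source 4.0000
1 1 load 4.8000
2 2 source 4.3200
3 3 load 4.2240
4 4 source 4.2816
5 5 load 4.2931
6 6 source 4.2862
7 7 load 4.2848
8 8 source 4.2857
9 9 load 4.2858
10 10 source 4.2857

Γ_L=0.200000, Γ_S=-0.600000; launch V₁=5·200/250=4.000000
k=0 src: V=4.0000
k=1 load: inc=4.000000, refl=4.000000·0.200000=0.8000; V=0.000000+4.000000+0.800000=4.8000
k=2 src: inc=0.800000, refl=0.800000·-0.600000=-0.4800; V=4.000000+0.800000+-0.480000=4.3200
k=3 load: inc=-0.480000, refl=-0.480000·0.200000=-0.0960; V=4.800000+-0.480000+-0.096000=4.2240
k=4 src: inc=-0.096000, refl=-0.096000·-0.600000=0.0576; V=4.320000+-0.096000+0.057600=4.2816
k=5 load: inc=0.057600, refl=0.057600·0.200000=0.0115; V=4.224000+0.057600+0.011520=4.2931
k=6 src: inc=0.011520, refl=0.011520·-0.600000=-0.0069; V=4.281600+0.011520+-0.006912=4.2862
k=7 load: inc=-0.006912, refl=-0.006912·0.200000=-0.0014; V=4.293120+-0.006912+-0.001382=4.2848
k=8 src: inc=-0.001382, refl=-0.001382·-0.600000=0.0008; V=4.286208+-0.001382+0.000829=4.2857
k=9 load: inc=0.000829, refl=0.000829·0.200000=0.0002; V=4.284826+0.000829+0.000166=4.2858
k=10 src: inc=0.000166, refl=0.000166·-0.600000=-0.0001; V=4.285655+0.000166+-0.000100=4.2857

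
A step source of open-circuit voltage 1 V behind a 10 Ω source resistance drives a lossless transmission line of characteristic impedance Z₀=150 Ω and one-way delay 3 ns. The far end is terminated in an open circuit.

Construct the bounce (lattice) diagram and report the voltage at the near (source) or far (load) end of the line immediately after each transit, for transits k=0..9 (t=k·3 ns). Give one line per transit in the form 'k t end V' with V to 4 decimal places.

0 0 source 0.9375
1 3 load 1.8750
2 6 source 1.0547
3 9 load 0.2344
4 12 source 0.9521
5 15 load 1.6699
6 18 source 1.0419
7 21 load 0.4138
8 24 source 0.9634
9 27 load 1.5129

Γ_L=1.000000, Γ_S=-0.875000; launch V₁=1·150/160=0.937500
k=0 src: V=0.9375
k=1 load: inc=0.937500, refl=0.937500·1.000000=0.9375; V=0.000000+0.937500+0.937500=1.8750
k=2 src: inc=0.937500, refl=0.937500·-0.875000=-0.8203; V=0.937500+0.937500+-0.820312=1.0547
k=3 load: inc=-0.820312, refl=-0.820312·1.000000=-0.8203; V=1.875000+-0.820312+-0.820312=0.2344
k=4 src: inc=-0.820312, refl=-0.820312·-0.875000=0.7178; V=1.054688+-0.820312+0.717773=0.9521
k=5 load: inc=0.717773, refl=0.717773·1.000000=0.7178; V=0.234375+0.717773+0.717773=1.6699
k=6 src: inc=0.717773, refl=0.717773·-0.875000=-0.6281; V=0.952148+0.717773+-0.628052=1.0419
k=7 load: inc=-0.628052, refl=-0.628052·1.000000=-0.6281; V=1.669922+-0.628052+-0.628052=0.4138
k=8 src: inc=-0.628052, refl=-0.628052·-0.875000=0.5495; V=1.041870+-0.628052+0.549545=0.9634
k=9 load: inc=0.549545, refl=0.549545·1.000000=0.5495; V=0.413818+0.549545+0.549545=1.5129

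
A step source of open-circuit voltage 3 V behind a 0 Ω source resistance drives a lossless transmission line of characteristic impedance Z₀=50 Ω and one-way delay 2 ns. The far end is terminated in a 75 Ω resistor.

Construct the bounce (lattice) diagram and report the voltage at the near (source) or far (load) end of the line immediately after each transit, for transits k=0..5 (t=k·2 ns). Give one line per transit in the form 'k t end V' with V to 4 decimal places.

Γ_L=0.200000, Γ_S=-1.000000; launch V₁=3·50/50=3.000000
k=0 src: V=3.0000
k=1 load: inc=3.000000, refl=3.000000·0.200000=0.6000; V=0.000000+3.000000+0.600000=3.6000
k=2 src: inc=0.600000, refl=0.600000·-1.000000=-0.6000; V=3.000000+0.600000+-0.600000=3.0000
k=3 load: inc=-0.600000, refl=-0.600000·0.200000=-0.1200; V=3.600000+-0.600000+-0.120000=2.8800
k=4 src: inc=-0.120000, refl=-0.120000·-1.000000=0.1200; V=3.000000+-0.120000+0.120000=3.0000
k=5 load: inc=0.120000, refl=0.120000·0.200000=0.0240; V=2.880000+0.120000+0.024000=3.0240

0 0 source 3.0000
1 2 load 3.6000
2 4 source 3.0000
3 6 load 2.8800
4 8 source 3.0000
5 10 load 3.0240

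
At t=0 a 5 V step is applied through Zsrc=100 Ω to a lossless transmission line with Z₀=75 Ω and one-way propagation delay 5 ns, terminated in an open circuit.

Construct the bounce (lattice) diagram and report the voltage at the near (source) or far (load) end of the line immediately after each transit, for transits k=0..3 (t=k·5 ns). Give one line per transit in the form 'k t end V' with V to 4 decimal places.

Γ_L=1.000000, Γ_S=0.142857; launch V₁=5·75/175=2.142857
k=0 src: V=2.1429
k=1 load: inc=2.142857, refl=2.142857·1.000000=2.1429; V=0.000000+2.142857+2.142857=4.2857
k=2 src: inc=2.142857, refl=2.142857·0.142857=0.3061; V=2.142857+2.142857+0.306122=4.5918
k=3 load: inc=0.306122, refl=0.306122·1.000000=0.3061; V=4.285714+0.306122+0.306122=4.8980

0 0 source 2.1429
1 5 load 4.2857
2 10 source 4.5918
3 15 load 4.8980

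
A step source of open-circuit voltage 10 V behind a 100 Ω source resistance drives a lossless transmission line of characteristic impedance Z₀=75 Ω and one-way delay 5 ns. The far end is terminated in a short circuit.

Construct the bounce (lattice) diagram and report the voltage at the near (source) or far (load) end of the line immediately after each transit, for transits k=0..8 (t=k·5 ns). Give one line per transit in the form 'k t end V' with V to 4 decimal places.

Γ_L=-1.000000, Γ_S=0.142857; launch V₁=10·75/175=4.285714
k=0 src: V=4.2857
k=1 load: inc=4.285714, refl=4.285714·-1.000000=-4.2857; V=0.000000+4.285714+-4.285714=0.0000
k=2 src: inc=-4.285714, refl=-4.285714·0.142857=-0.6122; V=4.285714+-4.285714+-0.612245=-0.6122
k=3 load: inc=-0.612245, refl=-0.612245·-1.000000=0.6122; V=0.000000+-0.612245+0.612245=0.0000
k=4 src: inc=0.612245, refl=0.612245·0.142857=0.0875; V=-0.612245+0.612245+0.087464=0.0875
k=5 load: inc=0.087464, refl=0.087464·-1.000000=-0.0875; V=0.000000+0.087464+-0.087464=0.0000
k=6 src: inc=-0.087464, refl=-0.087464·0.142857=-0.0125; V=0.087464+-0.087464+-0.012495=-0.0125
k=7 load: inc=-0.012495, refl=-0.012495·-1.000000=0.0125; V=0.000000+-0.012495+0.012495=0.0000
k=8 src: inc=0.012495, refl=0.012495·0.142857=0.0018; V=-0.012495+0.012495+0.001785=0.0018

0 0 source 4.2857
1 5 load 0.0000
2 10 source -0.6122
3 15 load 0.0000
4 20 source 0.0875
5 25 load 0.0000
6 30 source -0.0125
7 35 load 0.0000
8 40 source 0.0018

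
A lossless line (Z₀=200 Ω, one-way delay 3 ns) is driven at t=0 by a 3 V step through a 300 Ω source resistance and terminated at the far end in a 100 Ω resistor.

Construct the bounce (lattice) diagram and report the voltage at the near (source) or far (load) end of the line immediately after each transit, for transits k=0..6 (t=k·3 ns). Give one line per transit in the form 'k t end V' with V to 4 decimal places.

Γ_L=-0.333333, Γ_S=0.200000; launch V₁=3·200/500=1.200000
k=0 src: V=1.2000
k=1 load: inc=1.200000, refl=1.200000·-0.333333=-0.4000; V=0.000000+1.200000+-0.400000=0.8000
k=2 src: inc=-0.400000, refl=-0.400000·0.200000=-0.0800; V=1.200000+-0.400000+-0.080000=0.7200
k=3 load: inc=-0.080000, refl=-0.080000·-0.333333=0.0267; V=0.800000+-0.080000+0.026667=0.7467
k=4 src: inc=0.026667, refl=0.026667·0.200000=0.0053; V=0.720000+0.026667+0.005333=0.7520
k=5 load: inc=0.005333, refl=0.005333·-0.333333=-0.0018; V=0.746667+0.005333+-0.001778=0.7502
k=6 src: inc=-0.001778, refl=-0.001778·0.200000=-0.0004; V=0.752000+-0.001778+-0.000356=0.7499

0 0 source 1.2000
1 3 load 0.8000
2 6 source 0.7200
3 9 load 0.7467
4 12 source 0.7520
5 15 load 0.7502
6 18 source 0.7499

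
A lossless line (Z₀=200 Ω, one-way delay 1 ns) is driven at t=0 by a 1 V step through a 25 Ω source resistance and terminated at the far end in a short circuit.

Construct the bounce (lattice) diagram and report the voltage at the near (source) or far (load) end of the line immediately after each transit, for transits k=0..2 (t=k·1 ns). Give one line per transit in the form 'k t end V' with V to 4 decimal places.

0 0 source 0.8889
1 1 load 0.0000
2 2 source 0.6914

Γ_L=-1.000000, Γ_S=-0.777778; launch V₁=1·200/225=0.888889
k=0 src: V=0.8889
k=1 load: inc=0.888889, refl=0.888889·-1.000000=-0.8889; V=0.000000+0.888889+-0.888889=0.0000
k=2 src: inc=-0.888889, refl=-0.888889·-0.777778=0.6914; V=0.888889+-0.888889+0.691358=0.6914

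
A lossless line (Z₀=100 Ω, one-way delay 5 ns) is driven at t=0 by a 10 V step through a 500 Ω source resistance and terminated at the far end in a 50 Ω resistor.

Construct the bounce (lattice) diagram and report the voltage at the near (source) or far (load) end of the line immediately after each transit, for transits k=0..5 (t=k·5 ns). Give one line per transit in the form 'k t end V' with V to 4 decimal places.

Γ_L=-0.333333, Γ_S=0.666667; launch V₁=10·100/600=1.666667
k=0 src: V=1.6667
k=1 load: inc=1.666667, refl=1.666667·-0.333333=-0.5556; V=0.000000+1.666667+-0.555556=1.1111
k=2 src: inc=-0.555556, refl=-0.555556·0.666667=-0.3704; V=1.666667+-0.555556+-0.370370=0.7407
k=3 load: inc=-0.370370, refl=-0.370370·-0.333333=0.1235; V=1.111111+-0.370370+0.123457=0.8642
k=4 src: inc=0.123457, refl=0.123457·0.666667=0.0823; V=0.740741+0.123457+0.082305=0.9465
k=5 load: inc=0.082305, refl=0.082305·-0.333333=-0.0274; V=0.864198+0.082305+-0.027435=0.9191

0 0 source 1.6667
1 5 load 1.1111
2 10 source 0.7407
3 15 load 0.8642
4 20 source 0.9465
5 25 load 0.9191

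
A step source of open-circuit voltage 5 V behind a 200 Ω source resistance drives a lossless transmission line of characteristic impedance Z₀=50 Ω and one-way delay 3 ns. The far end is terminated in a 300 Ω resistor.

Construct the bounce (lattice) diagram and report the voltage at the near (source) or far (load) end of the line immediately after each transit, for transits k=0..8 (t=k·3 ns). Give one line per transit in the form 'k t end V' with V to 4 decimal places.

Γ_L=0.714286, Γ_S=0.600000; launch V₁=5·50/250=1.000000
k=0 src: V=1.0000
k=1 load: inc=1.000000, refl=1.000000·0.714286=0.7143; V=0.000000+1.000000+0.714286=1.7143
k=2 src: inc=0.714286, refl=0.714286·0.600000=0.4286; V=1.000000+0.714286+0.428571=2.1429
k=3 load: inc=0.428571, refl=0.428571·0.714286=0.3061; V=1.714286+0.428571+0.306122=2.4490
k=4 src: inc=0.306122, refl=0.306122·0.600000=0.1837; V=2.142857+0.306122+0.183673=2.6327
k=5 load: inc=0.183673, refl=0.183673·0.714286=0.1312; V=2.448980+0.183673+0.131195=2.7638
k=6 src: inc=0.131195, refl=0.131195·0.600000=0.0787; V=2.632653+0.131195+0.078717=2.8426
k=7 load: inc=0.078717, refl=0.078717·0.714286=0.0562; V=2.763848+0.078717+0.056227=2.8988
k=8 src: inc=0.056227, refl=0.056227·0.600000=0.0337; V=2.842566+0.056227+0.033736=2.9325

0 0 source 1.0000
1 3 load 1.7143
2 6 source 2.1429
3 9 load 2.4490
4 12 source 2.6327
5 15 load 2.7638
6 18 source 2.8426
7 21 load 2.8988
8 24 source 2.9325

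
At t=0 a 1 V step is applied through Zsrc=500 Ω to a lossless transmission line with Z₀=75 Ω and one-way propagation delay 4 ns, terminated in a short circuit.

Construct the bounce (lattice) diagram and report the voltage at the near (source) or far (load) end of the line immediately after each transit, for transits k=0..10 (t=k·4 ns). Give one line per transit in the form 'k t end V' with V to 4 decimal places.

0 0 source 0.1304
1 4 load 0.0000
2 8 source -0.0964
3 12 load 0.0000
4 16 source 0.0713
5 20 load 0.0000
6 24 source -0.0527
7 28 load 0.0000
8 32 source 0.0389
9 36 load 0.0000
10 40 source -0.0288

Γ_L=-1.000000, Γ_S=0.739130; launch V₁=1·75/575=0.130435
k=0 src: V=0.1304
k=1 load: inc=0.130435, refl=0.130435·-1.000000=-0.1304; V=0.000000+0.130435+-0.130435=0.0000
k=2 src: inc=-0.130435, refl=-0.130435·0.739130=-0.0964; V=0.130435+-0.130435+-0.096408=-0.0964
k=3 load: inc=-0.096408, refl=-0.096408·-1.000000=0.0964; V=0.000000+-0.096408+0.096408=0.0000
k=4 src: inc=0.096408, refl=0.096408·0.739130=0.0713; V=-0.096408+0.096408+0.071258=0.0713
k=5 load: inc=0.071258, refl=0.071258·-1.000000=-0.0713; V=0.000000+0.071258+-0.071258=0.0000
k=6 src: inc=-0.071258, refl=-0.071258·0.739130=-0.0527; V=0.071258+-0.071258+-0.052669=-0.0527
k=7 load: inc=-0.052669, refl=-0.052669·-1.000000=0.0527; V=0.000000+-0.052669+0.052669=0.0000
k=8 src: inc=0.052669, refl=0.052669·0.739130=0.0389; V=-0.052669+0.052669+0.038929=0.0389
k=9 load: inc=0.038929, refl=0.038929·-1.000000=-0.0389; V=0.000000+0.038929+-0.038929=0.0000
k=10 src: inc=-0.038929, refl=-0.038929·0.739130=-0.0288; V=0.038929+-0.038929+-0.028774=-0.0288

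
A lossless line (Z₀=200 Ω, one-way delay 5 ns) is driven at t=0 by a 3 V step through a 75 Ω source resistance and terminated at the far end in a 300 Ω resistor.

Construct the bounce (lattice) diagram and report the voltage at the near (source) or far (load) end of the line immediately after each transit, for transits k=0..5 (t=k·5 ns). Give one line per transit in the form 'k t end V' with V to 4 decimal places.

0 0 source 2.1818
1 5 load 2.6182
2 10 source 2.4198
3 15 load 2.3802
4 20 source 2.3982
5 25 load 2.4018

Γ_L=0.200000, Γ_S=-0.454545; launch V₁=3·200/275=2.181818
k=0 src: V=2.1818
k=1 load: inc=2.181818, refl=2.181818·0.200000=0.4364; V=0.000000+2.181818+0.436364=2.6182
k=2 src: inc=0.436364, refl=0.436364·-0.454545=-0.1983; V=2.181818+0.436364+-0.198347=2.4198
k=3 load: inc=-0.198347, refl=-0.198347·0.200000=-0.0397; V=2.618182+-0.198347+-0.039669=2.3802
k=4 src: inc=-0.039669, refl=-0.039669·-0.454545=0.0180; V=2.419835+-0.039669+0.018032=2.3982
k=5 load: inc=0.018032, refl=0.018032·0.200000=0.0036; V=2.380165+0.018032+0.003606=2.4018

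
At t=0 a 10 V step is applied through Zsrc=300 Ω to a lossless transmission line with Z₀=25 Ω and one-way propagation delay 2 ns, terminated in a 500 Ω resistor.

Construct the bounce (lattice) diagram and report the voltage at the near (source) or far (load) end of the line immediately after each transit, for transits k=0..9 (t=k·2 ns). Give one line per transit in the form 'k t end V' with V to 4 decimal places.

0 0 source 0.7692
1 2 load 1.4652
2 4 source 2.0541
3 6 load 2.5869
4 8 source 3.0378
5 10 load 3.4457
6 12 source 3.7908
7 14 load 4.1031
8 16 source 4.3673
9 18 load 4.6064

Γ_L=0.904762, Γ_S=0.846154; launch V₁=10·25/325=0.769231
k=0 src: V=0.7692
k=1 load: inc=0.769231, refl=0.769231·0.904762=0.6960; V=0.000000+0.769231+0.695971=1.4652
k=2 src: inc=0.695971, refl=0.695971·0.846154=0.5889; V=0.769231+0.695971+0.588898=2.0541
k=3 load: inc=0.588898, refl=0.588898·0.904762=0.5328; V=1.465201+0.588898+0.532813=2.5869
k=4 src: inc=0.532813, refl=0.532813·0.846154=0.4508; V=2.054100+0.532813+0.450842=3.0378
k=5 load: inc=0.450842, refl=0.450842·0.904762=0.4079; V=2.586912+0.450842+0.407904=3.4457
k=6 src: inc=0.407904, refl=0.407904·0.846154=0.3451; V=3.037754+0.407904+0.345150=3.7908
k=7 load: inc=0.345150, refl=0.345150·0.904762=0.3123; V=3.445658+0.345150+0.312278=4.1031
k=8 src: inc=0.312278, refl=0.312278·0.846154=0.2642; V=3.790808+0.312278+0.264236=4.3673
k=9 load: inc=0.264236, refl=0.264236·0.904762=0.2391; V=4.103086+0.264236+0.239070=4.6064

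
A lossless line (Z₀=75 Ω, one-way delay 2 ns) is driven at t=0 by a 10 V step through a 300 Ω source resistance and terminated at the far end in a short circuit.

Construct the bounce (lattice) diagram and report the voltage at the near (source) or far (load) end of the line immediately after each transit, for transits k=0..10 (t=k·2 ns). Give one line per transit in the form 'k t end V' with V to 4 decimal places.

Γ_L=-1.000000, Γ_S=0.600000; launch V₁=10·75/375=2.000000
k=0 src: V=2.0000
k=1 load: inc=2.000000, refl=2.000000·-1.000000=-2.0000; V=0.000000+2.000000+-2.000000=0.0000
k=2 src: inc=-2.000000, refl=-2.000000·0.600000=-1.2000; V=2.000000+-2.000000+-1.200000=-1.2000
k=3 load: inc=-1.200000, refl=-1.200000·-1.000000=1.2000; V=0.000000+-1.200000+1.200000=0.0000
k=4 src: inc=1.200000, refl=1.200000·0.600000=0.7200; V=-1.200000+1.200000+0.720000=0.7200
k=5 load: inc=0.720000, refl=0.720000·-1.000000=-0.7200; V=0.000000+0.720000+-0.720000=0.0000
k=6 src: inc=-0.720000, refl=-0.720000·0.600000=-0.4320; V=0.720000+-0.720000+-0.432000=-0.4320
k=7 load: inc=-0.432000, refl=-0.432000·-1.000000=0.4320; V=0.000000+-0.432000+0.432000=0.0000
k=8 src: inc=0.432000, refl=0.432000·0.600000=0.2592; V=-0.432000+0.432000+0.259200=0.2592
k=9 load: inc=0.259200, refl=0.259200·-1.000000=-0.2592; V=0.000000+0.259200+-0.259200=0.0000
k=10 src: inc=-0.259200, refl=-0.259200·0.600000=-0.1555; V=0.259200+-0.259200+-0.155520=-0.1555

0 0 source 2.0000
1 2 load 0.0000
2 4 source -1.2000
3 6 load 0.0000
4 8 source 0.7200
5 10 load 0.0000
6 12 source -0.4320
7 14 load 0.0000
8 16 source 0.2592
9 18 load 0.0000
10 20 source -0.1555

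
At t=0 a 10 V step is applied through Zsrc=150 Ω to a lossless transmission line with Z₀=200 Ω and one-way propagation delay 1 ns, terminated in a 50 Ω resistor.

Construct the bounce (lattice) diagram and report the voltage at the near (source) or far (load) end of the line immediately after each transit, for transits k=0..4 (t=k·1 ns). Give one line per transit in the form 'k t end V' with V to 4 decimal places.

0 0 source 5.7143
1 1 load 2.2857
2 2 source 2.7755
3 3 load 2.4816
4 4 source 2.5236

Γ_L=-0.600000, Γ_S=-0.142857; launch V₁=10·200/350=5.714286
k=0 src: V=5.7143
k=1 load: inc=5.714286, refl=5.714286·-0.600000=-3.4286; V=0.000000+5.714286+-3.428571=2.2857
k=2 src: inc=-3.428571, refl=-3.428571·-0.142857=0.4898; V=5.714286+-3.428571+0.489796=2.7755
k=3 load: inc=0.489796, refl=0.489796·-0.600000=-0.2939; V=2.285714+0.489796+-0.293878=2.4816
k=4 src: inc=-0.293878, refl=-0.293878·-0.142857=0.0420; V=2.775510+-0.293878+0.041983=2.5236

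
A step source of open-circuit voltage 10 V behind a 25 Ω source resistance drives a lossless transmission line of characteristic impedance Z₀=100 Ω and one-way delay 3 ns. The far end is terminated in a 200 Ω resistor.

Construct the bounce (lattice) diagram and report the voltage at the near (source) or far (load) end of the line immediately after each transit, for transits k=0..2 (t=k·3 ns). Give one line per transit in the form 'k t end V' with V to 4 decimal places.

0 0 source 8.0000
1 3 load 10.6667
2 6 source 9.0667

Γ_L=0.333333, Γ_S=-0.600000; launch V₁=10·100/125=8.000000
k=0 src: V=8.0000
k=1 load: inc=8.000000, refl=8.000000·0.333333=2.6667; V=0.000000+8.000000+2.666667=10.6667
k=2 src: inc=2.666667, refl=2.666667·-0.600000=-1.6000; V=8.000000+2.666667+-1.600000=9.0667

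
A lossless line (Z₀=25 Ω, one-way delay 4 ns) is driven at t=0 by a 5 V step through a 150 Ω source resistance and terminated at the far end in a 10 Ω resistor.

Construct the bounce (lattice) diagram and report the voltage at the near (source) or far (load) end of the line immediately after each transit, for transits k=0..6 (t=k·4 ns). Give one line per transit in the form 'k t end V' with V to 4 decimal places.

Γ_L=-0.428571, Γ_S=0.714286; launch V₁=5·25/175=0.714286
k=0 src: V=0.7143
k=1 load: inc=0.714286, refl=0.714286·-0.428571=-0.3061; V=0.000000+0.714286+-0.306122=0.4082
k=2 src: inc=-0.306122, refl=-0.306122·0.714286=-0.2187; V=0.714286+-0.306122+-0.218659=0.1895
k=3 load: inc=-0.218659, refl=-0.218659·-0.428571=0.0937; V=0.408163+-0.218659+0.093711=0.2832
k=4 src: inc=0.093711, refl=0.093711·0.714286=0.0669; V=0.189504+0.093711+0.066936=0.3502
k=5 load: inc=0.066936, refl=0.066936·-0.428571=-0.0287; V=0.283215+0.066936+-0.028687=0.3215
k=6 src: inc=-0.028687, refl=-0.028687·0.714286=-0.0205; V=0.350152+-0.028687+-0.020491=0.3010

0 0 source 0.7143
1 4 load 0.4082
2 8 source 0.1895
3 12 load 0.2832
4 16 source 0.3502
5 20 load 0.3215
6 24 source 0.3010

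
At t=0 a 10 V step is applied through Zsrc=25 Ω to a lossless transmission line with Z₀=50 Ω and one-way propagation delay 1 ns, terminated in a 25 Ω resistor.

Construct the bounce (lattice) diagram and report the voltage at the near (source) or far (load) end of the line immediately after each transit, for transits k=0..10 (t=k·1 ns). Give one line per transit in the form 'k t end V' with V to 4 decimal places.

0 0 source 6.6667
1 1 load 4.4444
2 2 source 5.1852
3 3 load 4.9383
4 4 source 5.0206
5 5 load 4.9931
6 6 source 5.0023
7 7 load 4.9992
8 8 source 5.0003
9 9 load 4.9999
10 10 source 5.0000

Γ_L=-0.333333, Γ_S=-0.333333; launch V₁=10·50/75=6.666667
k=0 src: V=6.6667
k=1 load: inc=6.666667, refl=6.666667·-0.333333=-2.2222; V=0.000000+6.666667+-2.222222=4.4444
k=2 src: inc=-2.222222, refl=-2.222222·-0.333333=0.7407; V=6.666667+-2.222222+0.740741=5.1852
k=3 load: inc=0.740741, refl=0.740741·-0.333333=-0.2469; V=4.444444+0.740741+-0.246914=4.9383
k=4 src: inc=-0.246914, refl=-0.246914·-0.333333=0.0823; V=5.185185+-0.246914+0.082305=5.0206
k=5 load: inc=0.082305, refl=0.082305·-0.333333=-0.0274; V=4.938272+0.082305+-0.027435=4.9931
k=6 src: inc=-0.027435, refl=-0.027435·-0.333333=0.0091; V=5.020576+-0.027435+0.009145=5.0023
k=7 load: inc=0.009145, refl=0.009145·-0.333333=-0.0030; V=4.993141+0.009145+-0.003048=4.9992
k=8 src: inc=-0.003048, refl=-0.003048·-0.333333=0.0010; V=5.002286+-0.003048+0.001016=5.0003
k=9 load: inc=0.001016, refl=0.001016·-0.333333=-0.0003; V=4.999238+0.001016+-0.000339=4.9999
k=10 src: inc=-0.000339, refl=-0.000339·-0.333333=0.0001; V=5.000254+-0.000339+0.000113=5.0000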